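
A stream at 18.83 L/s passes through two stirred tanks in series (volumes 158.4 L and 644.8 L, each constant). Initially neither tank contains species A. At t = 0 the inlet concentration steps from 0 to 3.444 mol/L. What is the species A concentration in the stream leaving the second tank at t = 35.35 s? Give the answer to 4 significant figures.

1.835 mol/L

Each tank obeys Vᵢ dCᵢ/dt = Q(Cᵢ₋₁ − Cᵢ), so τᵢ = Vᵢ/Q.
τ₁ = 158.4/18.83 = 8.41211 s; τ₂ = 644.8/18.83 = 34.2432 s.
Solving the cascade with C₁(0)=C₂(0)=0 gives C₂(t) = C_in[1 − (τ₁ e^(−t/τ₁) − τ₂ e^(−t/τ₂))/(τ₁ − τ₂)].
At t = 35.35: e^(−t/τ₁) = 0.0149615, e^(−t/τ₂) = 0.356179.
C₂ = 3.444·[1 − (8.41211·0.0149615 − 34.2432·0.356179)/(-25.8311)] = 3.444·0.532700 = 1.83462 mol/L.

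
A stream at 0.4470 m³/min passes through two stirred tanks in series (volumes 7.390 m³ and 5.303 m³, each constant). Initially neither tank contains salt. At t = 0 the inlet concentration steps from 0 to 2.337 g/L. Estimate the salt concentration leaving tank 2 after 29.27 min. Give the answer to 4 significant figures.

Each tank obeys Vᵢ dCᵢ/dt = Q(Cᵢ₋₁ − Cᵢ), so τᵢ = Vᵢ/Q.
τ₁ = 7.390/0.4470 = 16.5324 min; τ₂ = 5.303/0.4470 = 11.8635 min.
Tank 1: C₁ = C_in(1 − e^(−t/τ₁)). Tank 2 (τ₁ ≠ τ₂): C₂ = C_in[1 − (τ₁ e^(−t/τ₁) − τ₂ e^(−t/τ₂))/(τ₁ − τ₂)].
At t = 29.27: e^(−t/τ₁) = 0.170255, e^(−t/τ₂) = 0.0848200.
C₂ = 2.337·[1 − (16.5324·0.170255 − 11.8635·0.0848200)/(4.66890)] = 2.337·0.612658 = 1.43178 g/L.

1.432 g/L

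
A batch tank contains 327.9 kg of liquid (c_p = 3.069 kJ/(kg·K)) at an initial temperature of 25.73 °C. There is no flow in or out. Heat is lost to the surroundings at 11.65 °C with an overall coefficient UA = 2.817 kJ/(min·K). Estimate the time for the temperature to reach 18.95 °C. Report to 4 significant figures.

234.7 min

Lumped-capacitance energy balance: M c_p dT/dt = UA(T_amb − T).
τ = M c_p/UA = 357.233 min; T_ss = T_amb = 11.6500 °C.
T(t) = T_ss + (T₀ − T_ss)e^(−t/τ); set T = 18.95:
t = −τ ln[(T − T_ss)/(T₀ − T_ss)] = −357.233 · ln(0.518466) = 234.660 min.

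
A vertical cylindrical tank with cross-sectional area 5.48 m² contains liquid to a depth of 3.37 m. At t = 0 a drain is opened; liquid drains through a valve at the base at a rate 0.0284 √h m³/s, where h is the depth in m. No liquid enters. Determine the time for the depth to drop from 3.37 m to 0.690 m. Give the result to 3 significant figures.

388 s

A dh/dt = −Q_out = −0.0284 √h.
Separate and integrate: 2(√h − √h₀) = −(0.0284/A) t.
t = 2A(√h₀ − √h)/0.0284 = 2·5.48·(√3.37 − √0.690)/0.0284
  = 10.960 × (1.8358 − 0.83066) / 0.0284 = 387.88 s.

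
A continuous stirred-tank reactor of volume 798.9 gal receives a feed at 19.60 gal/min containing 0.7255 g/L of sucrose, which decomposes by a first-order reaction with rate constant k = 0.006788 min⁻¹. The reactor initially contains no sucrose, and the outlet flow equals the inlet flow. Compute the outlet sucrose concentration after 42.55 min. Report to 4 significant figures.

0.4184 g/L

Species balance: V dC/dt = Q C_in − Q C − k V C.
dC/dt = (Q/V) C_in − (Q/V + k) C; effective rate a = Q/V + k = 0.0245337 + 0.006788 = 0.0313217 min⁻¹.
C_ss = Q C_in/(Q + kV) = 0.568271 g/L; C(t) = C_ss + (C₀ − C_ss) e^(−a t).
C(42.55) = 0.568271 + (-0.568271)·e^(−0.0313217·42.55) = 0.568271 + (-0.568271)·0.263754 = 0.418387 g/L.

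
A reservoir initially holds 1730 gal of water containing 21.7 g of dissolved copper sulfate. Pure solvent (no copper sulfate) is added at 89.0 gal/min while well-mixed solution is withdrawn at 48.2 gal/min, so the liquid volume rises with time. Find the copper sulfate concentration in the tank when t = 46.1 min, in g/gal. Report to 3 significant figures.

0.00252 g/gal

Total volume: dV/dt = Q_in − Q_out = 40.800 gal/min, so V(t) = 1730 + 40.800 t and V(46.1) = 3610.9 gal.
Species balance (pure solvent in): dm/dt = −Q_out · m/V(t).
Separate: dm/m = −Q_out dt/V(t) ⇒ ln(m/m₀) = −(Q_out/(Q_in−Q_out)) ln(V/V₀).
m = m₀ (V₀/V)^(Q_out/(Q_in−Q_out)) = 21.7 × (1730/3610.9)^(1.1814) = 9.0977 g.
C = m/V = 9.0977/3610.9 = 0.0025195 g/gal.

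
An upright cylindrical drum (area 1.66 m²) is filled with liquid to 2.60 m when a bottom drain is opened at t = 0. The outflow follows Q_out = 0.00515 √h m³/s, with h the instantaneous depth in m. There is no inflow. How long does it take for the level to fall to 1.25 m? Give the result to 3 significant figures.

319 s

Volume balance on the tank: A dh/dt = −0.00515 √h.
∫ h^(−1/2) dh = −(0.00515/A) ∫ dt, giving 2√h = 2√h₀ − (0.00515/A) t.
t = 2A(√h₀ − √h)/0.00515 = 2·1.66·(√2.60 − √1.25)/0.00515
  = 3.3200 × (1.6125 − 1.1180) / 0.00515 = 318.73 s.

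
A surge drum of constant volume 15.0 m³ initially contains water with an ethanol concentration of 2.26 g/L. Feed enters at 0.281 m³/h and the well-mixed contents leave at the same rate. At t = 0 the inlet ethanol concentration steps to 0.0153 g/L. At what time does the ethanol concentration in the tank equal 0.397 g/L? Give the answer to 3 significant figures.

Transient balance on the dissolved component: V dC/dt = Q(C_in − C), so τ = V/Q = 53.381 h.
C(t) = C_in + (C₀ − C_in) e^(−t/τ). Set C = 0.397 and solve for t:
e^(−t/τ) = (C − C_in)/(C₀ − C_in) = (0.397 − 0.0153)/(2.26 − 0.0153) = 0.17004
t = −τ ln(…) = 53.381 × 1.7717 = 94.574 h.

94.6 h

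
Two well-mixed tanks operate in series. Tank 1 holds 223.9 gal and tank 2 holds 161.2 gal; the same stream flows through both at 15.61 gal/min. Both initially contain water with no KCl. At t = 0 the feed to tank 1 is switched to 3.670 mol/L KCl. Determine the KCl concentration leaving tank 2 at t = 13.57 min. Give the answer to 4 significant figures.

1.117 mol/L

Each tank obeys Vᵢ dCᵢ/dt = Q(Cᵢ₋₁ − Cᵢ), so τᵢ = Vᵢ/Q.
τ₁ = 223.9/15.61 = 14.3434 min; τ₂ = 161.2/15.61 = 10.3267 min.
Solving the cascade with C₁(0)=C₂(0)=0 gives C₂(t) = C_in[1 − (τ₁ e^(−t/τ₁) − τ₂ e^(−t/τ₂))/(τ₁ − τ₂)].
At t = 13.57: e^(−t/τ₁) = 0.388259, e^(−t/τ₂) = 0.268725.
C₂ = 3.670·[1 − (14.3434·0.388259 − 10.3267·0.268725)/(4.01666)] = 3.670·0.304420 = 1.11722 mol/L.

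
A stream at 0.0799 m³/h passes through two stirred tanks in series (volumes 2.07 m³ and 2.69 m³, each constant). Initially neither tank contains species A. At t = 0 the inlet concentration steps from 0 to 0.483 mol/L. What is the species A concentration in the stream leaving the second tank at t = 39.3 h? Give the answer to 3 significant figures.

Species balance on tank i: dCᵢ/dt = (Cᵢ₋₁ − Cᵢ)/τᵢ with τᵢ = Vᵢ/Q.
τ₁ = 2.07/0.0799 = 25.907 h; τ₂ = 2.69/0.0799 = 33.667 h.
Solving the cascade with C₁(0)=C₂(0)=0 gives C₂(t) = C_in[1 − (τ₁ e^(−t/τ₁) − τ₂ e^(−t/τ₂))/(τ₁ − τ₂)].
At t = 39.3: e^(−t/τ₁) = 0.21938, e^(−t/τ₂) = 0.31120.
C₂ = 0.483·[1 − (25.907·0.21938 − 33.667·0.31120)/(-7.7597)] = 0.483·0.38224 = 0.18462 mol/L.

0.185 mol/L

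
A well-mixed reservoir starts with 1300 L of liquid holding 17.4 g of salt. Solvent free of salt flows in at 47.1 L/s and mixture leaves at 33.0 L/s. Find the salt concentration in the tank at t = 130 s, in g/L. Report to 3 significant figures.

Total volume: dV/dt = Q_in − Q_out = 14.100 L/s, so V(t) = 1300 + 14.100 t and V(130) = 3133.0 L.
No salt enters, so dm/dt = −Q_out · (m/V).
dm/m = −Q_out dt/(V₀ + 14.100 t); integrating gives ln(m/m₀) = −(Q_out/(Q_in−Q_out)) ln(V/V₀).
m = m₀ (V₀/V)^(Q_out/(Q_in−Q_out)) = 17.4 × (1300/3133.0)^(2.3404) = 2.2206 g.
C = m/V = 2.2206/3133.0 = 0.00070877 g/L.

0.000709 g/L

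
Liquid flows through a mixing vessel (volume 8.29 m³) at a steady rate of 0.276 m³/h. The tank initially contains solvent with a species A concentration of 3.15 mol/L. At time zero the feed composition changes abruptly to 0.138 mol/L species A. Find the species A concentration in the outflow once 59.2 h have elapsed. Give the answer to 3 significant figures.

Accumulation = in − out for the solute gives V dC/dt = Q(C_in − C).
So dC/dt = (C_in − C)/τ with τ = V/Q = 8.29/0.276 = 30.036 h.
C approaches C_in exponentially: C(t) = C_in + (C₀ − C_in) e^(−t/τ).
C(59.2) = 0.138 + (3.15 − 0.138)·e^(−59.2/30.036) = 0.138 + (3.0120)·0.13932 = 0.55764 mol/L.

0.558 mol/L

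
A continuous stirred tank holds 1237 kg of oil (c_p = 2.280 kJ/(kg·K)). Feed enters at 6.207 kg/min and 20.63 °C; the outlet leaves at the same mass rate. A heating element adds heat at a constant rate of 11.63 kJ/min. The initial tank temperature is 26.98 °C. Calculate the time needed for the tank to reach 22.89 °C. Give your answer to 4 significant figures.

First-law balance (no shaft work): M c_p dT/dt = ṁ c_p (T_in − T) + 11.63.
τ = M/ṁ = 199.291 min; T_ss = T_in + Q̇/(ṁ c_p) = 21.4518 °C.
T(t) = T_ss + (T₀ − T_ss) e^(−t/τ). Set T = 22.89:
e^(−t/τ) = (22.89 − 21.4518)/(26.98 − 21.4518) = 0.260158
t = −199.291 · ln(0.260158) = 268.339 min.

268.3 min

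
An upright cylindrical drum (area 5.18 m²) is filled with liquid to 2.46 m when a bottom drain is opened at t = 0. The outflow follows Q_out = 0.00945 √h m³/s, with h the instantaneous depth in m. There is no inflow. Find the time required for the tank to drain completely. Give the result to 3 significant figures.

Volume balance on the tank: A dh/dt = −0.00945 √h.
This is separable: 2 d(√h)/dt = −0.00945/A, so √h = √h₀ − (0.00945/(2A)) t.
Tank is empty when √h = 0: t_empty = 2A√h₀/0.00945.
t_empty = 2·5.18·√2.46/0.00945 = 10.360·1.5684/0.00945 = 1719.5 s.

1720 s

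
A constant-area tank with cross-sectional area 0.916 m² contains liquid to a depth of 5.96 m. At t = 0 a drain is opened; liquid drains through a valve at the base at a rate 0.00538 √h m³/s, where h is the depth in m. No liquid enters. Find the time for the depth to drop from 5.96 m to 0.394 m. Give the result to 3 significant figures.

Volume balance on the tank: A dh/dt = −0.00538 √h.
∫ h^(−1/2) dh = −(0.00538/A) ∫ dt, giving 2√h = 2√h₀ − (0.00538/A) t.
t = 2A(√h₀ − √h)/0.00538 = 2·0.916·(√5.96 − √0.394)/0.00538
  = 1.8320 × (2.4413 − 0.62769) / 0.00538 = 617.57 s.

618 s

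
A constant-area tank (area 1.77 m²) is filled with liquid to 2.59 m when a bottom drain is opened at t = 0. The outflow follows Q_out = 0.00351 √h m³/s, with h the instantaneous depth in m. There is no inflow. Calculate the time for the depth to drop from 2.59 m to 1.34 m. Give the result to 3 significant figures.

456 s

A dh/dt = −Q_out = −0.00351 √h.
∫ h^(−1/2) dh = −(0.00351/A) ∫ dt, giving 2√h = 2√h₀ − (0.00351/A) t.
t = 2A(√h₀ − √h)/0.00351 = 2·1.77·(√2.59 − √1.34)/0.00351
  = 3.5400 × (1.6093 − 1.1576) / 0.00351 = 455.63 s.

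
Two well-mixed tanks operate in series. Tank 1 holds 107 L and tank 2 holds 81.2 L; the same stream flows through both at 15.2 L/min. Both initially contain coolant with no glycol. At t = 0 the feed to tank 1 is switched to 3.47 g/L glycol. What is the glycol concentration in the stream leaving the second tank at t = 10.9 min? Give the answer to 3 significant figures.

1.83 g/L

Species balance on tank i: dCᵢ/dt = (Cᵢ₋₁ − Cᵢ)/τᵢ with τᵢ = Vᵢ/Q.
τ₁ = 107/15.2 = 7.0395 min; τ₂ = 81.2/15.2 = 5.3421 min.
Tank 1: C₁ = C_in(1 − e^(−t/τ₁)). Tank 2 (τ₁ ≠ τ₂): C₂ = C_in[1 − (τ₁ e^(−t/τ₁) − τ₂ e^(−t/τ₂))/(τ₁ − τ₂)].
At t = 10.9: e^(−t/τ₁) = 0.21259, e^(−t/τ₂) = 0.12998.
C₂ = 3.47·[1 − (7.0395·0.21259 − 5.3421·0.12998)/(1.6974)] = 3.47·0.52742 = 1.8302 g/L.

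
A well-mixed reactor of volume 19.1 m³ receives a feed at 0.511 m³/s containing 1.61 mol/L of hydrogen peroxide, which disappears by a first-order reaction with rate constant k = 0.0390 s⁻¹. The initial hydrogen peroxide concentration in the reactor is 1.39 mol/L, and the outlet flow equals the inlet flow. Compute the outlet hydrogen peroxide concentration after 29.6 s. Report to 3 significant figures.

Species balance: V dC/dt = Q C_in − Q C − k V C.
This is linear with rate a = Q/V + k = 0.065754 s⁻¹.
C_ss = Q C_in/(Q + kV) = 0.65508 mol/L; C(t) = C_ss + (C₀ − C_ss) e^(−a t).
C(29.6) = 0.65508 + (0.73492)·e^(−0.065754·29.6) = 0.65508 + (0.73492)·0.14280 = 0.76002 mol/L.

0.760 mol/L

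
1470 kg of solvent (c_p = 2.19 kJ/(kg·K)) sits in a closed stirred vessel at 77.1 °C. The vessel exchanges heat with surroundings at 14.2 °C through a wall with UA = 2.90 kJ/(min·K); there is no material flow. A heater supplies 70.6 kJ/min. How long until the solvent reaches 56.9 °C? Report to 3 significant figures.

Lumped-capacitance energy balance: M c_p dT/dt = UA(T_amb − T) + Q̇.
τ = M c_p/UA = 1110.1 min; T_ss = T_amb + Q̇/UA = 14.2 + 70.6/2.90 = 38.545 °C.
T(t) = T_ss + (T₀ − T_ss)e^(−t/τ); set T = 56.9:
t = −τ ln[(T − T_ss)/(T₀ − T_ss)] = −1110.1 · ln(0.47608) = 823.90 min.

824 min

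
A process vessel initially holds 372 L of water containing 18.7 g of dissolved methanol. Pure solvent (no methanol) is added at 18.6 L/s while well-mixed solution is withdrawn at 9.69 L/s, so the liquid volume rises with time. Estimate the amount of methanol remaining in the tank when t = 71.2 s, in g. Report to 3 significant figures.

Let m(t) be the amount of methanol. Volume: V(t) = V₀ + (Q_in − Q_out) t = 372 + 8.9100 t; V(71.2) = 1006.4 L.
Species balance (pure solvent in): dm/dt = −Q_out · m/V(t).
Separate: dm/m = −Q_out dt/V(t) ⇒ ln(m/m₀) = −(Q_out/(Q_in−Q_out)) ln(V/V₀).
m = m₀ (V₀/V)^(Q_out/(Q_in−Q_out)) = 18.7 × (372/1006.4)^(1.0875) = 6.3355 g.

6.34 g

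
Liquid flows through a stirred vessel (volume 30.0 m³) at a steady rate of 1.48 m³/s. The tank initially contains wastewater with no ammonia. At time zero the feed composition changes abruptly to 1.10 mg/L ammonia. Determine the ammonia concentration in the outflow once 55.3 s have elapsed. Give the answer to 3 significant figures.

Transient balance on the dissolved component: V dC/dt = Q(C_in − C).
Rewrite as dC/dt + C/τ = C_in/τ, τ = V/Q = 20.270 s.
Integrating: C(t) = C_in + (C₀ − C_in) e^(−t/τ).
C(55.3) = 1.10 + (0 − 1.10)·e^(−55.3/20.270) = 1.10 + (-1.1000)·0.065341 = 1.0281 mg/L.

1.03 mg/L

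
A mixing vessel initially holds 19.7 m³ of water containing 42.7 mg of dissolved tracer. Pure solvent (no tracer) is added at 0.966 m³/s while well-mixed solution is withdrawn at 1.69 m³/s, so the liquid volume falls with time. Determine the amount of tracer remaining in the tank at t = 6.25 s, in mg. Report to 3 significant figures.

Let m(t) be the amount of tracer. Volume: V(t) = V₀ + (Q_in − Q_out) t = 19.7 − 0.72400 t; V(6.25) = 15.175 m³.
No tracer enters, so dm/dt = −Q_out · (m/V).
Separate: dm/m = −Q_out dt/V(t) ⇒ ln(m/m₀) = −(Q_out/(Q_in−Q_out)) ln(V/V₀).
m = m₀ (V₀/V)^(Q_out/(Q_in−Q_out)) = 42.7 × (19.7/15.175)^(-2.3343) = 23.220 mg.

23.2 mg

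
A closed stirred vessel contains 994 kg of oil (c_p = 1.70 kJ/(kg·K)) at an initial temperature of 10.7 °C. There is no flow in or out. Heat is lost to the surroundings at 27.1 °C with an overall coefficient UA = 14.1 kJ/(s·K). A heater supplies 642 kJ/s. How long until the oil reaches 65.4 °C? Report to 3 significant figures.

Lumped-capacitance energy balance: M c_p dT/dt = UA(T_amb − T) + Q̇.
τ = M c_p/UA = 119.84 s; T_ss = T_amb + Q̇/UA = 27.1 + 642/14.1 = 72.632 °C.
T(t) = T_ss + (T₀ − T_ss)e^(−t/τ); set T = 65.4:
t = −τ ln[(T − T_ss)/(T₀ − T_ss)] = −119.84 · ln(0.11677) = 257.37 s.

257 s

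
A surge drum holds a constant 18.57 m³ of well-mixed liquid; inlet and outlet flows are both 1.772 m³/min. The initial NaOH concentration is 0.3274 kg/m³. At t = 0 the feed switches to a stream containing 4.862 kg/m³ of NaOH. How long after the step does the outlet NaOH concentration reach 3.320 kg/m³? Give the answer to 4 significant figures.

Species balance: V dC/dt = Q(C_in − C) ⇒ τ = V/Q = 10.4797 min.
C(t) = C_in + (C₀ − C_in) e^(−t/τ). Set C = 3.320 and solve for t:
e^(−t/τ) = (C − C_in)/(C₀ − C_in) = (3.320 − 4.862)/(0.3274 − 4.862) = 0.340052
t = −τ ln(…) = 10.4797 × 1.07866 = 11.3040 min.

11.30 min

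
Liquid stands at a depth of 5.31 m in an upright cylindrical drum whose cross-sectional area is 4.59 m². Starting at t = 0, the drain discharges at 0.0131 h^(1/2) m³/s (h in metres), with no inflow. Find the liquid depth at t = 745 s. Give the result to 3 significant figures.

With no inflow, A dh/dt = −0.0131 √h.
This is separable: 2 d(√h)/dt = −0.0131/A, so √h = √h₀ − (0.0131/(2A)) t.
√h = √5.31 − 0.0131·745/(2·4.59) = 2.3043 − 1.0631 = 1.2412.
h = 1.2412² = 1.5406 m.

1.54 m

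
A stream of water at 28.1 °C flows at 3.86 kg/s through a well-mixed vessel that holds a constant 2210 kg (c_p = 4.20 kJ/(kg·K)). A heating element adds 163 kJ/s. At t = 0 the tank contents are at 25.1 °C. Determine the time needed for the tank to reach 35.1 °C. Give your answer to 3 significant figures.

First-law balance (no shaft work): M c_p dT/dt = ṁ c_p (T_in − T) + 163.
τ = M/ṁ = 572.54 s; T_ss = T_in + Q̇/(ṁ c_p) = 38.154 °C.
T(t) = T_ss + (T₀ − T_ss) e^(−t/τ). Set T = 35.1:
e^(−t/τ) = (35.1 − 38.154)/(25.1 − 38.154) = 0.23397
t = −572.54 · ln(0.23397) = 831.65 s.

832 s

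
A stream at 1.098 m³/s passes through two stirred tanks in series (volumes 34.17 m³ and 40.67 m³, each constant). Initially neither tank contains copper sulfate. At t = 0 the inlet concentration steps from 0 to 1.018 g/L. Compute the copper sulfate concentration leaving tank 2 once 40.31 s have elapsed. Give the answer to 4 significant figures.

Species balance on tank i: dCᵢ/dt = (Cᵢ₋₁ − Cᵢ)/τᵢ with τᵢ = Vᵢ/Q.
τ₁ = 34.17/1.098 = 31.1202 s; τ₂ = 40.67/1.098 = 37.0401 s.
Solving the cascade with C₁(0)=C₂(0)=0 gives C₂(t) = C_in[1 − (τ₁ e^(−t/τ₁) − τ₂ e^(−t/τ₂))/(τ₁ − τ₂)].
At t = 40.31: e^(−t/τ₁) = 0.273816, e^(−t/τ₂) = 0.336795.
C₂ = 1.018·[1 − (31.1202·0.273816 − 37.0401·0.336795)/(-5.91985)] = 1.018·0.332128 = 0.338107 g/L.

0.3381 g/L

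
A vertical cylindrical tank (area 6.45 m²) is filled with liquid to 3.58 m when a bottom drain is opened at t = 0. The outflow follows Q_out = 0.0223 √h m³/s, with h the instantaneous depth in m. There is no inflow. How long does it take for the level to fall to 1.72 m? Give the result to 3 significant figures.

336 s

Volume balance on the tank: A dh/dt = −0.0223 √h.
Separate and integrate: 2(√h − √h₀) = −(0.0223/A) t.
t = 2A(√h₀ − √h)/0.0223 = 2·6.45·(√3.58 − √1.72)/0.0223
  = 12.900 × (1.8921 − 1.3115) / 0.0223 = 335.86 s.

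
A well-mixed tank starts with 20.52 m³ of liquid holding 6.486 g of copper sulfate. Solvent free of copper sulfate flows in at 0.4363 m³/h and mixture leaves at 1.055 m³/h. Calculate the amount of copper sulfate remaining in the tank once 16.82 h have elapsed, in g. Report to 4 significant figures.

Let m(t) be the amount of copper sulfate. Volume: V(t) = V₀ + (Q_in − Q_out) t = 20.52 − 0.618700 t; V(16.82) = 10.1135 m³.
No copper sulfate enters, so dm/dt = −Q_out · (m/V).
dm/m = −Q_out dt/(V₀ − 0.618700 t); integrating gives ln(m/m₀) = −(Q_out/(Q_in−Q_out)) ln(V/V₀).
m = m₀ (V₀/V)^(Q_out/(Q_in−Q_out)) = 6.486 × (20.52/10.1135)^(-1.70519) = 1.94094 g.

1.941 g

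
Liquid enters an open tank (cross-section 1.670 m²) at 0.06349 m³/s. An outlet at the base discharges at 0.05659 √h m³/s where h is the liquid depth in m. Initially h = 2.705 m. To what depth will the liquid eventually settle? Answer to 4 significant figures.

1.259 m

Level balance: A dh/dt = 0.06349 − 0.05659 √h. Setting dh/dt = 0:
Q_in = 0.05659 √h_ss ⇒ √h_ss = 0.06349/0.05659 = 1.12193.
h_ss = 1.12193² = 1.25873 m. (Since h₀ = 2.705 m > h_ss, the level will fall toward this value.)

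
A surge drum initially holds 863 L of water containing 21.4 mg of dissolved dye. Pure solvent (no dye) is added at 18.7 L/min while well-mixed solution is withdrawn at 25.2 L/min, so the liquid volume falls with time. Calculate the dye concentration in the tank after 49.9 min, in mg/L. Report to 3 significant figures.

Total volume: dV/dt = Q_in − Q_out = -6.5000 L/min, so V(t) = 863 − 6.5000 t and V(49.9) = 538.65 L.
Species balance (pure solvent in): dm/dt = −Q_out · m/V(t).
dm/m = −Q_out dt/(V₀ − 6.5000 t); integrating gives ln(m/m₀) = −(Q_out/(Q_in−Q_out)) ln(V/V₀).
m = m₀ (V₀/V)^(Q_out/(Q_in−Q_out)) = 21.4 × (863/538.65)^(-3.8769) = 3.4418 mg.
C = m/V = 3.4418/538.65 = 0.0063898 mg/L.

0.00639 mg/L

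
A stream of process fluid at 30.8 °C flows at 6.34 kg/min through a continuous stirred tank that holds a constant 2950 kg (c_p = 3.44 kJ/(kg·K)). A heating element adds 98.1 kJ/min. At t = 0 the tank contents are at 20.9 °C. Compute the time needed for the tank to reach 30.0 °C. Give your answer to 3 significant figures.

465 min

M c_p dT/dt = ṁ c_p (T_in − T) + Q̇.
τ = M/ṁ = 465.30 min; T_ss = T_in + Q̇/(ṁ c_p) = 35.298 °C.
T(t) = T_ss + (T₀ − T_ss) e^(−t/τ). Set T = 30.0:
e^(−t/τ) = (30.0 − 35.298)/(20.9 − 35.298) = 0.36797
t = −465.30 · ln(0.36797) = 465.19 min.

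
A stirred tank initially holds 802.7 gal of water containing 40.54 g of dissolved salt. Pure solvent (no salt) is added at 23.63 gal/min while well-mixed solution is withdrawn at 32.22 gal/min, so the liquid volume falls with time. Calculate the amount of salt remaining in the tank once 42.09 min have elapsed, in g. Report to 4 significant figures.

Total volume: dV/dt = Q_in − Q_out = -8.59000 gal/min, so V(t) = 802.7 − 8.59000 t and V(42.09) = 441.147 gal.
No salt enters, so dm/dt = −Q_out · (m/V).
dm/m = −Q_out dt/(V₀ − 8.59000 t); integrating gives ln(m/m₀) = −(Q_out/(Q_in−Q_out)) ln(V/V₀).
m = m₀ (V₀/V)^(Q_out/(Q_in−Q_out)) = 40.54 × (802.7/441.147)^(-3.75087) = 4.29308 g.

4.293 g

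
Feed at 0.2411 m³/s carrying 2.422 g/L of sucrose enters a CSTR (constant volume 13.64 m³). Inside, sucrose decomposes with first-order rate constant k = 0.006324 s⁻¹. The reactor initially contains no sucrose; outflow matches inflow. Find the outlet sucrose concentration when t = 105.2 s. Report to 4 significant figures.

1.641 g/L

Species balance: V dC/dt = Q C_in − Q C − k V C.
dC/dt = (Q/V) C_in − (Q/V + k) C; effective rate a = Q/V + k = 0.0176760 + 0.006324 = 0.0240000 s⁻¹.
C_ss = Q C_in/(Q + kV) = 1.78380 g/L; C(t) = C_ss + (C₀ − C_ss) e^(−a t).
C(105.2) = 1.78380 + (-1.78380)·e^(−0.0240000·105.2) = 1.78380 + (-1.78380)·0.0800747 = 1.64096 g/L.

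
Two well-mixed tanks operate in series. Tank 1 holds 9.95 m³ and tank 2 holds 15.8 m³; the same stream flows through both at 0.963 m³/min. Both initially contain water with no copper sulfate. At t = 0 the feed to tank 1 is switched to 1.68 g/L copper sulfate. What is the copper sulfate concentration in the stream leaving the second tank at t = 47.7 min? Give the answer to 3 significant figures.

Each tank obeys Vᵢ dCᵢ/dt = Q(Cᵢ₋₁ − Cᵢ), so τᵢ = Vᵢ/Q.
τ₁ = 9.95/0.963 = 10.332 min; τ₂ = 15.8/0.963 = 16.407 min.
Solving the cascade with C₁(0)=C₂(0)=0 gives C₂(t) = C_in[1 − (τ₁ e^(−t/τ₁) − τ₂ e^(−t/τ₂))/(τ₁ − τ₂)].
At t = 47.7: e^(−t/τ₁) = 0.0098864, e^(−t/τ₂) = 0.054624.
C₂ = 1.68·[1 − (10.332·0.0098864 − 16.407·0.054624)/(-6.0748)] = 1.68·0.86928 = 1.4604 g/L.

1.46 g/L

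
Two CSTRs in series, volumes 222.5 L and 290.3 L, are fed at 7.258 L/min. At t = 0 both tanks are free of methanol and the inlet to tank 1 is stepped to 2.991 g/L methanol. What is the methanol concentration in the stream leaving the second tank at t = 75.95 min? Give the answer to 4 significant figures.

Time constants: τᵢ = Vᵢ/Q for each well-mixed tank.
τ₁ = 222.5/7.258 = 30.6558 min; τ₂ = 290.3/7.258 = 39.9972 min.
Solving the cascade with C₁(0)=C₂(0)=0 gives C₂(t) = C_in[1 − (τ₁ e^(−t/τ₁) − τ₂ e^(−t/τ₂))/(τ₁ − τ₂)].
At t = 75.95: e^(−t/τ₁) = 0.0839523, e^(−t/τ₂) = 0.149736.
C₂ = 2.991·[1 − (30.6558·0.0839523 − 39.9972·0.149736)/(-9.34142)] = 2.991·0.634381 = 1.89743 g/L.

1.897 g/L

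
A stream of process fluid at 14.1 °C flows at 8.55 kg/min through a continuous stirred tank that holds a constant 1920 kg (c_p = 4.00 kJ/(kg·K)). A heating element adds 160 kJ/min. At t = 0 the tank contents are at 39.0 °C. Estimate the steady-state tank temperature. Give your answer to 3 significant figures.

Energy balance: M c_p dT/dt = ṁ c_p (T_in − T) + 160.
At steady state dT/dt = 0 ⇒ T_ss = T_in + Q̇/(ṁ c_p) = 14.1 + 160/(8.55·4.00) = 18.778 °C.

18.8 °C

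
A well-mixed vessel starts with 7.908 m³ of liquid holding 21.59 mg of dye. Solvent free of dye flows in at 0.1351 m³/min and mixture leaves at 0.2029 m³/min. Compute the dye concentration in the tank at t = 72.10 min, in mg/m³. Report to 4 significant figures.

0.4009 mg/m³

Let m(t) be the amount of dye. Volume: V(t) = V₀ + (Q_in − Q_out) t = 7.908 − 0.0678000 t; V(72.10) = 3.01962 m³.
Species balance (pure solvent in): dm/dt = −Q_out · m/V(t).
Separate: dm/m = −Q_out dt/V(t) ⇒ ln(m/m₀) = −(Q_out/(Q_in−Q_out)) ln(V/V₀).
m = m₀ (V₀/V)^(Q_out/(Q_in−Q_out)) = 21.59 × (7.908/3.01962)^(-2.99263) = 1.21058 mg.
C = m/V = 1.21058/3.01962 = 0.400904 mg/m³.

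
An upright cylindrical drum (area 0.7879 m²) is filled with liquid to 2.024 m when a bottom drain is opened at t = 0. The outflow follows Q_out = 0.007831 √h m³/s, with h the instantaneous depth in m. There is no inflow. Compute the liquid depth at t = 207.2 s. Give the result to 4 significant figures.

Unsteady balance on liquid volume: A dh/dt = −0.007831 √h.
Separate and integrate: 2(√h − √h₀) = −(0.007831/A) t.
√h = √2.024 − 0.007831·207.2/(2·0.7879) = 1.42267 − 1.02969 = 0.392985.
h = 0.392985² = 0.154437 m.

0.1544 m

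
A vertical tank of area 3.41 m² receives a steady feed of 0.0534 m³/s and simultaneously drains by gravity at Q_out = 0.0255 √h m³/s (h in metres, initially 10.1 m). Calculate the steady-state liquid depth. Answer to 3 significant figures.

Level balance: A dh/dt = 0.0534 − 0.0255 √h. Setting dh/dt = 0:
Q_in = 0.0255 √h_ss ⇒ √h_ss = 0.0534/0.0255 = 2.0941.
h_ss = 2.0941² = 4.3853 m. (Since h₀ = 10.1 m > h_ss, the level will fall toward this value.)

4.39 m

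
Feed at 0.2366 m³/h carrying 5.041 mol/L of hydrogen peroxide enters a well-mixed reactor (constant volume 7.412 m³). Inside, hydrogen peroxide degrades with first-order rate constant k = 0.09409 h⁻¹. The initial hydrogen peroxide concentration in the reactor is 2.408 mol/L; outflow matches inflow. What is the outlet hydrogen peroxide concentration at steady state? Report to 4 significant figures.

Species balance: V dC/dt = Q C_in − Q C − k V C.
At steady state: 0 = Q C_in − (Q + kV) C_ss, so C_ss = Q C_in/(Q + kV).
C_ss = 0.2366·5.041/(0.2366 + 0.09409·7.412) = 1.19270/0.933995 = 1.27699 mol/L.

1.277 mol/L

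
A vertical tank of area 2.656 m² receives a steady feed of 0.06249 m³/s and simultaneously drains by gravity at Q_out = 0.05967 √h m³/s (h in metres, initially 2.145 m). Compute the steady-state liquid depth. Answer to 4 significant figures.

A dh/dt = Q_in − 0.05967 √h. Steady state requires inflow = outflow:
Q_in = 0.05967 √h_ss ⇒ √h_ss = 0.06249/0.05967 = 1.04726.
h_ss = 1.04726² = 1.09675 m. (Since h₀ = 2.145 m > h_ss, the level will fall toward this value.)

1.097 m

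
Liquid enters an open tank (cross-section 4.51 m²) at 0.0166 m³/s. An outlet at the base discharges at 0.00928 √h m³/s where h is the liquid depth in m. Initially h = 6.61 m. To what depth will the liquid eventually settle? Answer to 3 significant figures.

Unsteady balance on liquid volume: A dh/dt = Q_in − 0.00928 √h. At steady state dh/dt = 0:
Q_in = 0.00928 √h_ss ⇒ √h_ss = 0.0166/0.00928 = 1.7888.
h_ss = 1.7888² = 3.1998 m. (Since h₀ = 6.61 m > h_ss, the level will fall toward this value.)

3.20 m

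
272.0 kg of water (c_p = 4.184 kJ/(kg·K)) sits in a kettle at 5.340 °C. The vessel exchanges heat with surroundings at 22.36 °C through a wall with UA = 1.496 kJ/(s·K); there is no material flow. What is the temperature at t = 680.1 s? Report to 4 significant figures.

15.40 °C

M c_p dT/dt = −UA(T − T_amb).
dT/dt = (T_ss − T)/τ with T_ss = T_amb = 22.3600 °C, τ = M c_p/UA = 272.0·4.184/1.496 = 760.727 s.
Integrating: T(t) = T_ss + (T₀ − T_ss) e^(−t/τ).
T(680.1) = 22.3600 + (-17.0200)·0.409011 = 15.3986 °C.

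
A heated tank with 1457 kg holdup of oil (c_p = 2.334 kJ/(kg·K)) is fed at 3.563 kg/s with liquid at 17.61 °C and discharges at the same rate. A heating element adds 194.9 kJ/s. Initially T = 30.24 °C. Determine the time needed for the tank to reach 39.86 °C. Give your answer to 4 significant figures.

First-law balance (no shaft work): M c_p dT/dt = ṁ c_p (T_in − T) + 194.9.
τ = M/ṁ = 408.925 s; T_ss = T_in + Q̇/(ṁ c_p) = 41.0466 °C.
T(t) = T_ss + (T₀ − T_ss) e^(−t/τ). Set T = 39.86:
e^(−t/τ) = (39.86 − 41.0466)/(30.24 − 41.0466) = 0.109806
t = −408.925 · ln(0.109806) = 903.333 s.

903.3 s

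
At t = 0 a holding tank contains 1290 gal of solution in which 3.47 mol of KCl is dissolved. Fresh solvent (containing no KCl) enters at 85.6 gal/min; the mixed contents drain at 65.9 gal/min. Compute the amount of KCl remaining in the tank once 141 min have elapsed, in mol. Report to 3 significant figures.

Total volume: dV/dt = Q_in − Q_out = 19.700 gal/min, so V(t) = 1290 + 19.700 t and V(141) = 4067.7 gal.
Species balance (pure solvent in): dm/dt = −Q_out · m/V(t).
dm/m = −Q_out dt/(V₀ + 19.700 t); integrating gives ln(m/m₀) = −(Q_out/(Q_in−Q_out)) ln(V/V₀).
m = m₀ (V₀/V)^(Q_out/(Q_in−Q_out)) = 3.47 × (1290/4067.7)^(3.3452) = 0.074455 mol.

0.0745 mol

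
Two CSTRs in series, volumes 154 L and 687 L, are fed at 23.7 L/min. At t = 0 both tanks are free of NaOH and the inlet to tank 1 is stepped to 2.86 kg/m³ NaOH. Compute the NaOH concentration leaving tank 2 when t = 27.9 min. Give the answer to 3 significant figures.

Each tank obeys Vᵢ dCᵢ/dt = Q(Cᵢ₋₁ − Cᵢ), so τᵢ = Vᵢ/Q.
τ₁ = 154/23.7 = 6.4979 min; τ₂ = 687/23.7 = 28.987 min.
Tank 1: C₁ = C_in(1 − e^(−t/τ₁)). Tank 2 (τ₁ ≠ τ₂): C₂ = C_in[1 − (τ₁ e^(−t/τ₁) − τ₂ e^(−t/τ₂))/(τ₁ − τ₂)].
At t = 27.9: e^(−t/τ₁) = 0.013654, e^(−t/τ₂) = 0.38194.
C₂ = 2.86·[1 − (6.4979·0.013654 − 28.987·0.38194)/(-22.489)] = 2.86·0.51165 = 1.4633 kg/m³.

1.46 kg/m³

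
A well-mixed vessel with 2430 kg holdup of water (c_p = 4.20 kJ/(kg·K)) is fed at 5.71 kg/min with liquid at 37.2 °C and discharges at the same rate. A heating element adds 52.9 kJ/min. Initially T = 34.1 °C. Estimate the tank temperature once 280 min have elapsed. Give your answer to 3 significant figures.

36.7 °C

M c_p dT/dt = ṁ c_p (T_in − T) + Q̇.
τ = M/ṁ = 425.57 min; T_ss = T_in + Q̇/(ṁ c_p) = 37.2 + 52.9/(5.71·4.20) = 39.406 °C.
T approaches T_ss exponentially: T(t) = T_ss + (T₀ − T_ss) e^(−t/τ).
T(280) = 39.406 + (-5.3058)·e^(−280/425.57) = 39.406 + (-5.3058)·0.51792 = 36.658 °C.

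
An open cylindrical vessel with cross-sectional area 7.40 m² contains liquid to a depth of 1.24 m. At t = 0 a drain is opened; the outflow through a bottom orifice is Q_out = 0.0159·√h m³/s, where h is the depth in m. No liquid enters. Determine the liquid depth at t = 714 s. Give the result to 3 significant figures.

0.120 m

A dh/dt = −Q_out = −0.0159 √h.
Separate and integrate: 2(√h − √h₀) = −(0.0159/A) t.
√h = √1.24 − 0.0159·714/(2·7.40) = 1.1136 − 0.76707 = 0.34649.
h = 0.34649² = 0.12005 m.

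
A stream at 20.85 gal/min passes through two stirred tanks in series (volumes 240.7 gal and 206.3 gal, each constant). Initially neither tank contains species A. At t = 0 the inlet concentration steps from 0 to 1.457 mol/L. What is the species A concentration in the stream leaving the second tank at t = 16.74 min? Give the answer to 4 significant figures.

0.6751 mol/L

Time constants: τᵢ = Vᵢ/Q for each well-mixed tank.
τ₁ = 240.7/20.85 = 11.5444 min; τ₂ = 206.3/20.85 = 9.89448 min.
Tank 1: C₁ = C_in(1 − e^(−t/τ₁)). Tank 2 (τ₁ ≠ τ₂): C₂ = C_in[1 − (τ₁ e^(−t/τ₁) − τ₂ e^(−t/τ₂))/(τ₁ − τ₂)].
At t = 16.74: e^(−t/τ₁) = 0.234557, e^(−t/τ₂) = 0.184178.
C₂ = 1.457·[1 − (11.5444·0.234557 − 9.89448·0.184178)/(1.64988)] = 1.457·0.463319 = 0.675056 mol/L.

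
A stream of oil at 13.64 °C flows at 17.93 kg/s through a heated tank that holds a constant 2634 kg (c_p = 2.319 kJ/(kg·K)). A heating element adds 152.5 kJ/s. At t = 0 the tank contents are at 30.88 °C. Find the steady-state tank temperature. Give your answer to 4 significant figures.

17.31 °C

First-law balance (no shaft work): M c_p dT/dt = ṁ c_p (T_in − T) + 152.5.
At steady state dT/dt = 0 ⇒ T_ss = T_in + Q̇/(ṁ c_p) = 13.64 + 152.5/(17.93·2.319) = 17.3077 °C.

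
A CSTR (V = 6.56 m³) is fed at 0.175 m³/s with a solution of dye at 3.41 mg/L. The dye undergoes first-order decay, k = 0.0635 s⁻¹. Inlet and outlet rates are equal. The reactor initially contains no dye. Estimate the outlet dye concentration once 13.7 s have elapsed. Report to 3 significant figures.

Accumulation = in − out − consumed: V dC/dt = Q C_in − Q C − k V C.
dC/dt = (Q/V) C_in − (Q/V + k) C; effective rate a = Q/V + k = 0.026677 + 0.0635 = 0.090177 s⁻¹.
C_ss = Q C_in/(Q + kV) = 1.0088 mg/L; C(t) = C_ss + (C₀ − C_ss) e^(−a t).
C(13.7) = 1.0088 + (-1.0088)·e^(−0.090177·13.7) = 1.0088 + (-1.0088)·0.29071 = 0.71551 mg/L.

0.716 mg/L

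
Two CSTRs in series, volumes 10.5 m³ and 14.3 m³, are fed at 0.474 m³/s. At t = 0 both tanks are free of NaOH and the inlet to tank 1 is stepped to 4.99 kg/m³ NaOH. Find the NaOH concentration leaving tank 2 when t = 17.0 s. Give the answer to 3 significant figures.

0.702 kg/m³

Species balance on tank i: dCᵢ/dt = (Cᵢ₋₁ − Cᵢ)/τᵢ with τᵢ = Vᵢ/Q.
τ₁ = 10.5/0.474 = 22.152 s; τ₂ = 14.3/0.474 = 30.169 s.
Solving the cascade with C₁(0)=C₂(0)=0 gives C₂(t) = C_in[1 − (τ₁ e^(−t/τ₁) − τ₂ e^(−t/τ₂))/(τ₁ − τ₂)].
At t = 17.0: e^(−t/τ₁) = 0.46421, e^(−t/τ₂) = 0.56922.
C₂ = 4.99·[1 − (22.152·0.46421 − 30.169·0.56922)/(-8.0169)] = 4.99·0.14063 = 0.70172 kg/m³.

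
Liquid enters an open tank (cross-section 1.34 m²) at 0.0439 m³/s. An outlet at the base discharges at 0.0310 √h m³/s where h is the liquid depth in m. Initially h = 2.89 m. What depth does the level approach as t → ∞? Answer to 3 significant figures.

2.01 m

A dh/dt = Q_in − 0.0310 √h. Steady state requires inflow = outflow:
Q_in = 0.0310 √h_ss ⇒ √h_ss = 0.0439/0.0310 = 1.4161.
h_ss = 1.4161² = 2.0054 m. (Since h₀ = 2.89 m > h_ss, the level will fall toward this value.)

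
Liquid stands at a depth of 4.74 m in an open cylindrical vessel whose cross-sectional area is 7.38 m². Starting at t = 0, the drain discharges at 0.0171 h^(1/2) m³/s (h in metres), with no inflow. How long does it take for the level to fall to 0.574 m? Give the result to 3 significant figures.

With no inflow, A dh/dt = −0.0171 √h.
This is separable: 2 d(√h)/dt = −0.0171/A, so √h = √h₀ − (0.0171/(2A)) t.
t = 2A(√h₀ − √h)/0.0171 = 2·7.38·(√4.74 − √0.574)/0.0171
  = 14.760 × (2.1772 − 0.75763) / 0.0171 = 1225.3 s.

1230 s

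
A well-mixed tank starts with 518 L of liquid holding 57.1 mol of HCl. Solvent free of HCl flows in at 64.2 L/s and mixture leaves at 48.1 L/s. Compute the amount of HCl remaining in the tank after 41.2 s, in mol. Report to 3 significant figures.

4.86 mol

Total volume: dV/dt = Q_in − Q_out = 16.100 L/s, so V(t) = 518 + 16.100 t and V(41.2) = 1181.3 L.
No HCl enters, so dm/dt = −Q_out · (m/V).
Separate: dm/m = −Q_out dt/V(t) ⇒ ln(m/m₀) = −(Q_out/(Q_in−Q_out)) ln(V/V₀).
m = m₀ (V₀/V)^(Q_out/(Q_in−Q_out)) = 57.1 × (518/1181.3)^(2.9876) = 4.8637 mol.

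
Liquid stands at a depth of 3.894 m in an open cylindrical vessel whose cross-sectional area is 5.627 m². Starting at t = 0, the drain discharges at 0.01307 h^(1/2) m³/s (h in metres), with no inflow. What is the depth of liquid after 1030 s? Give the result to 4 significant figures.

A dh/dt = −Q_out = −0.01307 √h.
Separate and integrate: 2(√h − √h₀) = −(0.01307/A) t.
√h = √3.894 − 0.01307·1030/(2·5.627) = 1.97332 − 1.19621 = 0.777116.
h = 0.777116² = 0.603910 m.

0.6039 m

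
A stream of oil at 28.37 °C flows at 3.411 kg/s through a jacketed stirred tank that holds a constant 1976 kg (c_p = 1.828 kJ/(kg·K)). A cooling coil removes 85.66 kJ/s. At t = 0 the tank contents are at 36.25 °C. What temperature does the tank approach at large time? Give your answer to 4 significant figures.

14.63 °C

M c_p dT/dt = ṁ c_p (T_in − T) − Q̇.
At steady state dT/dt = 0 ⇒ T_ss = T_in − Q̇/(ṁ c_p) = 28.37 − 85.66/(3.411·1.828) = 14.6321 °C.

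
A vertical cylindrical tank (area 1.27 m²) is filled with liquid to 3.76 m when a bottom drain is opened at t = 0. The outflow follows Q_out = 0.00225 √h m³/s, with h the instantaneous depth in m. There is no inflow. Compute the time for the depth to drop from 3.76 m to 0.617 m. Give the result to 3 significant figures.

1300 s

With no inflow, A dh/dt = −0.00225 √h.
∫ h^(−1/2) dh = −(0.00225/A) ∫ dt, giving 2√h = 2√h₀ − (0.00225/A) t.
t = 2A(√h₀ − √h)/0.00225 = 2·1.27·(√3.76 − √0.617)/0.00225
  = 2.5400 × (1.9391 − 0.78549) / 0.00225 = 1302.3 s.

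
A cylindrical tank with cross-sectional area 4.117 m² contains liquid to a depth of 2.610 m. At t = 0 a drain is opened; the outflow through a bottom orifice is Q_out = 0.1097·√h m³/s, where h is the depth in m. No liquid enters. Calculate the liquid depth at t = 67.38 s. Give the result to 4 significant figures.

With no inflow, A dh/dt = −0.1097 √h.
Separate and integrate: 2(√h − √h₀) = −(0.1097/A) t.
√h = √2.610 − 0.1097·67.38/(2·4.117) = 1.61555 − 0.897691 = 0.717859.
h = 0.717859² = 0.515321 m.

0.5153 m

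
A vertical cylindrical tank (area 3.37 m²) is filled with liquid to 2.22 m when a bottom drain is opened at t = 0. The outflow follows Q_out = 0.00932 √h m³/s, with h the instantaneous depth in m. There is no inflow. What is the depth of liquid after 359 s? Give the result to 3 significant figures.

Volume balance on the tank: A dh/dt = −0.00932 √h.
∫ h^(−1/2) dh = −(0.00932/A) ∫ dt, giving 2√h = 2√h₀ − (0.00932/A) t.
√h = √2.22 − 0.00932·359/(2·3.37) = 1.4900 − 0.49642 = 0.99355.
h = 0.99355² = 0.98713 m.

0.987 m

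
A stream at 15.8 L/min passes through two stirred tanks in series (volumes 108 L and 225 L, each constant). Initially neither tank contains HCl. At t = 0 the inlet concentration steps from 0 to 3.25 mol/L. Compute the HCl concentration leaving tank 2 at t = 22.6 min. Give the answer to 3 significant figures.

Species balance on tank i: dCᵢ/dt = (Cᵢ₋₁ − Cᵢ)/τᵢ with τᵢ = Vᵢ/Q.
τ₁ = 108/15.8 = 6.8354 min; τ₂ = 225/15.8 = 14.241 min.
Solving the cascade with C₁(0)=C₂(0)=0 gives C₂(t) = C_in[1 − (τ₁ e^(−t/τ₁) − τ₂ e^(−t/τ₂))/(τ₁ − τ₂)].
At t = 22.6: e^(−t/τ₁) = 0.036652, e^(−t/τ₂) = 0.20453.
C₂ = 3.25·[1 − (6.8354·0.036652 − 14.241·0.20453)/(-7.4051)] = 3.25·0.64050 = 2.0816 mol/L.

2.08 mol/L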